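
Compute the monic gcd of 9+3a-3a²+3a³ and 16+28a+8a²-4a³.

1+a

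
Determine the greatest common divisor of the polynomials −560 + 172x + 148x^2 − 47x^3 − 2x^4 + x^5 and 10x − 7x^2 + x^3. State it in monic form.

Repeated division with remainder:
  x^5 − 2x^4 − 47x^3 + 148x^2 + 172x − 560 = (x^2 + 5x − 22)(x^3 − 7x^2 + 10x) + (−56x^2 + 392x − 560)
  x^3 − 7x^2 + 10x = (−(1/56)x)(−56x^2 + 392x − 560) + (0)
Last nonzero remainder: −56x^2 + 392x − 560. Dividing through by −56 gives the monic gcd x^2 − 7x + 10.

10 − 7x + x^2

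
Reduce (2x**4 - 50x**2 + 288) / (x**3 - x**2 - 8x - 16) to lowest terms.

Euclidean algorithm in ℚ[x]:
  2x**4 - 50x**2 + 288 = (2x + 2)(x**3 - x**2 - 8x - 16) + (-32x**2 + 48x + 320)
  x**3 - x**2 - 8x - 16 = (-(1/32)x - 1/64)(-32x**2 + 48x + 320) + ((11/4)x - 11)
  -32x**2 + 48x + 320 = (-(128/11)x - 320/11)((11/4)x - 11) + (0)
Last nonzero remainder: (11/4)x - 11. Dividing through by 11/4 gives the monic gcd x - 4.
Cancel x - 4 from numerator and denominator to get the reduced form.

(2x**3 + 8x**2 - 18x - 72)/(x**2 + 3x + 4)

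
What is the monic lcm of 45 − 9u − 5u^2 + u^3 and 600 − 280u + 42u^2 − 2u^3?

2700 − 1260u − 111u^2 + 131u^3 − 21u^4 + u^5

Euclidean algorithm in ℚ[u]:
  u^3 − 5u^2 − 9u + 45 = (−1/2)(−2u^3 + 42u^2 − 280u + 600) + (16u^2 − 149u + 345)
  −2u^3 + 42u^2 − 280u + 600 = (−(1/8)u + 187/128)(16u^2 − 149u + 345) + (−(2457/128)u + 12285/128)
  16u^2 − 149u + 345 = (−(2048/2457)u + 2944/819)(−(2457/128)u + 12285/128) + (0)
Last nonzero remainder: −(2457/128)u + 12285/128. Dividing through by −2457/128 gives the monic gcd u − 5.
Then lcm(f, g) = f·g / gcd(f, g); expanding and making the result monic gives the answer.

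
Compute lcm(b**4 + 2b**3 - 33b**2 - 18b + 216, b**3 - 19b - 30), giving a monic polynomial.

By polynomial division,
  b**4 + 2b**3 - 33b**2 - 18b + 216 = (b + 2)(b**3 - 19b - 30) + (-14b**2 + 50b + 276)
  b**3 - 19b - 30 = (-(1/14)b - 25/98)(-14b**2 + 50b + 276) + ((660/49)b + 1980/49)
  -14b**2 + 50b + 276 = (-(343/330)b + 1127/165)((660/49)b + 1980/49) + (0)
Last nonzero remainder: (660/49)b + 1980/49. Dividing through by 660/49 gives the monic gcd b + 3.
Then lcm(f, g) = f·g / gcd(f, g); expanding and making the result monic gives the answer.

b**6 - b**5 - 49b**4 + 61b**3 + 600b**2 - 468b - 2160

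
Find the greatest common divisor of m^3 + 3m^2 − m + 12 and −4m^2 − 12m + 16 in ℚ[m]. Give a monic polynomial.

m + 4

By polynomial division,
  m^3 + 3m^2 − m + 12 = (−(1/4)m)(−4m^2 − 12m + 16) + (3m + 12)
  −4m^2 − 12m + 16 = (−(4/3)m + 4/3)(3m + 12) + (0)
Last nonzero remainder: 3m + 12. Dividing through by 3 gives the monic gcd m + 4.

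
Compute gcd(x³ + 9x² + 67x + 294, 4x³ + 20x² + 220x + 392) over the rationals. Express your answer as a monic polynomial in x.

Euclidean algorithm in ℚ[x]:
  x³ + 9x² + 67x + 294 = (1/4)(4x³ + 20x² + 220x + 392) + (4x² + 12x + 196)
  4x³ + 20x² + 220x + 392 = (x + 2)(4x² + 12x + 196) + (0)
Last nonzero remainder: 4x² + 12x + 196. Dividing through by 4 gives the monic gcd x² + 3x + 49.

x² + 3x + 49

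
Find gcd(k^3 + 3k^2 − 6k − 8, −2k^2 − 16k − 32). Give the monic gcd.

k + 4

Euclidean algorithm in ℚ[k]:
  k^3 + 3k^2 − 6k − 8 = (−(1/2)k + 5/2)(−2k^2 − 16k − 32) + (18k + 72)
  −2k^2 − 16k − 32 = (−(1/9)k − 4/9)(18k + 72) + (0)
Last nonzero remainder: 18k + 72. Dividing through by 18 gives the monic gcd k + 4.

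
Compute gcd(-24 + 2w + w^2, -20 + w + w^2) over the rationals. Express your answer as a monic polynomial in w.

-4 + w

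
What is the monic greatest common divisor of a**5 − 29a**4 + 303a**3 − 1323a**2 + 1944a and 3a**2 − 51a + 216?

a**2 − 17a + 72

Euclidean algorithm in ℚ[a]:
  a**5 − 29a**4 + 303a**3 − 1323a**2 + 1944a = ((1/3)a**3 − 4a**2 + 9a)(3a**2 − 51a + 216) + (0)
Last nonzero remainder: 3a**2 − 51a + 216. Dividing through by 3 gives the monic gcd a**2 − 17a + 72.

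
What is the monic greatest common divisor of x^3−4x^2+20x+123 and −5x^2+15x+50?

1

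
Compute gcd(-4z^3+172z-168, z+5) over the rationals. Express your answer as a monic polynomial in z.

1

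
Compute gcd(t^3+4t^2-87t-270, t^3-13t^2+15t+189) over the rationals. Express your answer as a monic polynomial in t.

t^2-6t-27

By polynomial division,
  t^3+4t^2-87t-270 = (t^3-13t^2+15t+189) + (17t^2-102t-459)
  t^3-13t^2+15t+189 = ((1/17)t-7/17)(17t^2-102t-459) + (0)
Last nonzero remainder: 17t^2-102t-459. Dividing through by 17 gives the monic gcd t^2-6t-27.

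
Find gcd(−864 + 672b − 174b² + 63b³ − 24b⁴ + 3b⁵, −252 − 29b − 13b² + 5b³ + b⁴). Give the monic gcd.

Apply the Euclidean algorithm:
  3b⁵ − 24b⁴ + 63b³ − 174b² + 672b − 864 = (3b − 39)(b⁴ + 5b³ − 13b² − 29b − 252) + (297b³ − 594b² + 297b − 10692)
  b⁴ + 5b³ − 13b² − 29b − 252 = ((1/297)b + 7/297)(297b³ − 594b² + 297b − 10692) + (0)
Last nonzero remainder: 297b³ − 594b² + 297b − 10692. Dividing through by 297 gives the monic gcd b³ − 2b² + b − 36.

−36 + b − 2b² + b³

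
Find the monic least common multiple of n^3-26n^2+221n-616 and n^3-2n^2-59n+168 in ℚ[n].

By polynomial division,
  n^3-26n^2+221n-616 = (n^3-2n^2-59n+168) + (-24n^2+280n-784)
  n^3-2n^2-59n+168 = (-(1/24)n-29/72)(-24n^2+280n-784) + ((190/9)n-1330/9)
  -24n^2+280n-784 = (-(108/95)n+504/95)((190/9)n-1330/9) + (0)
Last nonzero remainder: (190/9)n-1330/9. Dividing through by 190/9 gives the monic gcd n-7.
Then lcm(f, g) = f·g / gcd(f, g); expanding and making the result monic gives the answer.

n^5-21n^4+67n^3+1113n^2-8384n+14784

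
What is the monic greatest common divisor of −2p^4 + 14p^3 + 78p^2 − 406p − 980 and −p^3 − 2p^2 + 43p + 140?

Repeated division with remainder:
  −2p^4 + 14p^3 + 78p^2 − 406p − 980 = (2p − 18)(−p^3 − 2p^2 + 43p + 140) + (−44p^2 + 88p + 1540)
  −p^3 − 2p^2 + 43p + 140 = ((1/44)p + 1/11)(−44p^2 + 88p + 1540) + (0)
Last nonzero remainder: −44p^2 + 88p + 1540. Dividing through by −44 gives the monic gcd p^2 − 2p − 35.

p^2 − 2p − 35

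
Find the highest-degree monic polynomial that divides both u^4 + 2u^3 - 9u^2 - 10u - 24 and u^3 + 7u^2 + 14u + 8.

u + 4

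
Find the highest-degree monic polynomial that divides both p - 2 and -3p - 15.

1

Repeated division with remainder:
  p - 2 = (-1/3)(-3p - 15) + (-7)
  -3p - 15 = ((3/7)p + 15/7)(-7) + (0)
The last nonzero remainder is the constant -7, so the polynomials are coprime and gcd = 1.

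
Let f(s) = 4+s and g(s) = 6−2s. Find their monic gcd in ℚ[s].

Repeated division with remainder:
  s+4 = (−1/2)(−2s+6) + (7)
  −2s+6 = (−(2/7)s+6/7)(7) + (0)
The last nonzero remainder is the constant 7, so the polynomials are coprime and gcd = 1.

1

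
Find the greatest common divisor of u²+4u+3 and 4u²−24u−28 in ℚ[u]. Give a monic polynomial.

u+1

Euclidean algorithm in ℚ[u]:
  u²+4u+3 = (1/4)(4u²−24u−28) + (10u+10)
  4u²−24u−28 = ((2/5)u−14/5)(10u+10) + (0)
Last nonzero remainder: 10u+10. Dividing through by 10 gives the monic gcd u+1.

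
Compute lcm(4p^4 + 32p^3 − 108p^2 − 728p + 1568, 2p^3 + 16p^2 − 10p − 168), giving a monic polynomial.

Euclidean algorithm in ℚ[p]:
  4p^4 + 32p^3 − 108p^2 − 728p + 1568 = (2p)(2p^3 + 16p^2 − 10p − 168) + (−88p^2 − 392p + 1568)
  2p^3 + 16p^2 − 10p − 168 = (−(1/44)p − 39/484)(−88p^2 − 392p + 1568) + (−(720/121)p − 5040/121)
  −88p^2 − 392p + 1568 = ((1331/90)p − 1694/45)(−(720/121)p − 5040/121) + (0)
Last nonzero remainder: −(720/121)p − 5040/121. Dividing through by −720/121 gives the monic gcd p + 7.
Then lcm(f, g) = f·g / gcd(f, g); expanding and making the result monic gives the answer.

p^6 + 9p^5 − 31p^4 − 305p^3 + 534p^2 + 2576p − 4704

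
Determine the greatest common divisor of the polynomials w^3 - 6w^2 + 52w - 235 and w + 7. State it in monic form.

1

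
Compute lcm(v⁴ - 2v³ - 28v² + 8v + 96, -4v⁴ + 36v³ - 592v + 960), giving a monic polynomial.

By polynomial division,
  v⁴ - 2v³ - 28v² + 8v + 96 = (-1/4)(-4v⁴ + 36v³ - 592v + 960) + (7v³ - 28v² - 140v + 336)
  -4v⁴ + 36v³ - 592v + 960 = (-(4/7)v + 20/7)(7v³ - 28v² - 140v + 336) + (0)
Last nonzero remainder: 7v³ - 28v² - 140v + 336. Dividing through by 7 gives the monic gcd v³ - 4v² - 20v + 48.
Then lcm(f, g) = f·g / gcd(f, g); expanding and making the result monic gives the answer.

v⁵ - 7v⁴ - 18v³ + 148v² + 56v - 480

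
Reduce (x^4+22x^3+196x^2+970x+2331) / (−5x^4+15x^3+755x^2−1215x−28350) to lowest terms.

(−x^2−6x−37)/(5x^2−95x+450)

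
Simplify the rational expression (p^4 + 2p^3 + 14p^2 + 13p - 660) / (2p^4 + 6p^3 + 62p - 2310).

(p^2 + p - 20)/(2p^2 + 4p - 70)

Euclidean algorithm in ℚ[p]:
  p^4 + 2p^3 + 14p^2 + 13p - 660 = (1/2)(2p^4 + 6p^3 + 62p - 2310) + (-p^3 + 14p^2 - 18p + 495)
  2p^4 + 6p^3 + 62p - 2310 = (-2p - 34)(-p^3 + 14p^2 - 18p + 495) + (440p^2 + 440p + 14520)
  -p^3 + 14p^2 - 18p + 495 = (-(1/440)p + 3/88)(440p^2 + 440p + 14520) + (0)
Last nonzero remainder: 440p^2 + 440p + 14520. Dividing through by 440 gives the monic gcd p^2 + p + 33.
Cancel p^2 + p + 33 from numerator and denominator to get the reduced form.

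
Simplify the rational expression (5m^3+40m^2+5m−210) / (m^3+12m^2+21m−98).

Euclidean algorithm in ℚ[m]:
  5m^3+40m^2+5m−210 = (5)(m^3+12m^2+21m−98) + (−20m^2−100m+280)
  m^3+12m^2+21m−98 = (−(1/20)m−7/20)(−20m^2−100m+280) + (0)
Last nonzero remainder: −20m^2−100m+280. Dividing through by −20 gives the monic gcd m^2+5m−14.
Cancel m^2+5m−14 from numerator and denominator to get the reduced form.

(5m+15)/(m+7)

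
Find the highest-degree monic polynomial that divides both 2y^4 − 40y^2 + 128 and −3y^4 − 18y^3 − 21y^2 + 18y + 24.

Repeated division with remainder:
  2y^4 − 40y^2 + 128 = (−2/3)(−3y^4 − 18y^3 − 21y^2 + 18y + 24) + (−12y^3 − 54y^2 + 12y + 144)
  −3y^4 − 18y^3 − 21y^2 + 18y + 24 = ((1/4)y + 3/8)(−12y^3 − 54y^2 + 12y + 144) + (−(15/4)y^2 − (45/2)y − 30)
  −12y^3 − 54y^2 + 12y + 144 = ((16/5)y − 24/5)(−(15/4)y^2 − (45/2)y − 30) + (0)
Last nonzero remainder: −(15/4)y^2 − (45/2)y − 30. Dividing through by −15/4 gives the monic gcd y^2 + 6y + 8.

y^2 + 6y + 8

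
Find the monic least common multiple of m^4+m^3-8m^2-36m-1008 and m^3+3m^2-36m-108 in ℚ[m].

m^5+4m^4-5m^3-60m^2-1116m-3024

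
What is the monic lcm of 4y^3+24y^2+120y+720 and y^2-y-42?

y^4-y^3-12y^2-30y-1260

By polynomial division,
  4y^3+24y^2+120y+720 = (4y+28)(y^2-y-42) + (316y+1896)
  y^2-y-42 = ((1/316)y-7/316)(316y+1896) + (0)
Last nonzero remainder: 316y+1896. Dividing through by 316 gives the monic gcd y+6.
Then lcm(f, g) = f·g / gcd(f, g); expanding and making the result monic gives the answer.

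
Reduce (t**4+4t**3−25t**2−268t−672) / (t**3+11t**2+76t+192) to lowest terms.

(t**3−25t−168)/(t**2+7t+48)

Euclidean algorithm in ℚ[t]:
  t**4+4t**3−25t**2−268t−672 = (t−7)(t**3+11t**2+76t+192) + (−24t**2+72t+672)
  t**3+11t**2+76t+192 = (−(1/24)t−7/12)(−24t**2+72t+672) + (146t+584)
  −24t**2+72t+672 = (−(12/73)t+84/73)(146t+584) + (0)
Last nonzero remainder: 146t+584. Dividing through by 146 gives the monic gcd t+4.
Cancel t+4 from numerator and denominator to get the reduced form.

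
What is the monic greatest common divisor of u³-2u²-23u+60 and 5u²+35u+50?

u+5

Apply the Euclidean algorithm:
  u³-2u²-23u+60 = ((1/5)u-9/5)(5u²+35u+50) + (30u+150)
  5u²+35u+50 = ((1/6)u+1/3)(30u+150) + (0)
Last nonzero remainder: 30u+150. Dividing through by 30 gives the monic gcd u+5.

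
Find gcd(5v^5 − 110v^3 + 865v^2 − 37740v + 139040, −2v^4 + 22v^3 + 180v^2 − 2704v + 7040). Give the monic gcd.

Euclidean algorithm in ℚ[v]:
  5v^5 − 110v^3 + 865v^2 − 37740v + 139040 = (−(5/2)v − 55/2)(−2v^4 + 22v^3 + 180v^2 − 2704v + 7040) + (945v^3 − 945v^2 − 94500v + 332640)
  −2v^4 + 22v^3 + 180v^2 − 2704v + 7040 = (−(2/945)v + 4/189)(945v^3 − 945v^2 − 94500v + 332640) + (0)
Last nonzero remainder: 945v^3 − 945v^2 − 94500v + 332640. Dividing through by 945 gives the monic gcd v^3 − v^2 − 100v + 352.

v^3 − v^2 − 100v + 352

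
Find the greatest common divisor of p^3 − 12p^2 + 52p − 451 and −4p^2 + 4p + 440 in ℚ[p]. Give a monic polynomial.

Repeated division with remainder:
  p^3 − 12p^2 + 52p − 451 = (−(1/4)p + 11/4)(−4p^2 + 4p + 440) + (151p − 1661)
  −4p^2 + 4p + 440 = (−(4/151)p − 40/151)(151p − 1661) + (0)
Last nonzero remainder: 151p − 1661. Dividing through by 151 gives the monic gcd p − 11.

p − 11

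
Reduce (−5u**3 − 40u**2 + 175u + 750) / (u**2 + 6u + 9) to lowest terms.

(−5u**2 − 25u + 250)/(u + 3)

Repeated division with remainder:
  −5u**3 − 40u**2 + 175u + 750 = (−5u − 10)(u**2 + 6u + 9) + (280u + 840)
  u**2 + 6u + 9 = ((1/280)u + 3/280)(280u + 840) + (0)
Last nonzero remainder: 280u + 840. Dividing through by 280 gives the monic gcd u + 3.
Cancel u + 3 from numerator and denominator to get the reduced form.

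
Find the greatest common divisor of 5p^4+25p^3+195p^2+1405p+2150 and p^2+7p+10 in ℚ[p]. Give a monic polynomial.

p^2+7p+10

Apply the Euclidean algorithm:
  5p^4+25p^3+195p^2+1405p+2150 = (5p^2-10p+215)(p^2+7p+10) + (0)
The last nonzero remainder p^2+7p+10 is already monic.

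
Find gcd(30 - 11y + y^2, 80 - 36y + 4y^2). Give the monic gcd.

-5 + y

By polynomial division,
  y^2 - 11y + 30 = (1/4)(4y^2 - 36y + 80) + (-2y + 10)
  4y^2 - 36y + 80 = (-2y + 8)(-2y + 10) + (0)
Last nonzero remainder: -2y + 10. Dividing through by -2 gives the monic gcd y - 5.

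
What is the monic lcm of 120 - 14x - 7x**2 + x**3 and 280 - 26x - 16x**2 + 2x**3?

-840 + 218x + 35x**2 - 14x**3 + x**4

Repeated division with remainder:
  x**3 - 7x**2 - 14x + 120 = (1/2)(2x**3 - 16x**2 - 26x + 280) + (x**2 - x - 20)
  2x**3 - 16x**2 - 26x + 280 = (2x - 14)(x**2 - x - 20) + (0)
The last nonzero remainder x**2 - x - 20 is already monic.
Then lcm(f, g) = f·g / gcd(f, g); expanding and making the result monic gives the answer.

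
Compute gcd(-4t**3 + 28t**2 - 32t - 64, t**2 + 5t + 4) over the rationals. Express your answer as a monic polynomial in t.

t + 1

Repeated division with remainder:
  -4t**3 + 28t**2 - 32t - 64 = (-4t + 48)(t**2 + 5t + 4) + (-256t - 256)
  t**2 + 5t + 4 = (-(1/256)t - 1/64)(-256t - 256) + (0)
Last nonzero remainder: -256t - 256. Dividing through by -256 gives the monic gcd t + 1.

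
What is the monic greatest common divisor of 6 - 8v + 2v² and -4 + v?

Euclidean algorithm in ℚ[v]:
  2v² - 8v + 6 = (2v)(v - 4) + (6)
  v - 4 = ((1/6)v - 2/3)(6) + (0)
The last nonzero remainder is the constant 6, so the polynomials are coprime and gcd = 1.

1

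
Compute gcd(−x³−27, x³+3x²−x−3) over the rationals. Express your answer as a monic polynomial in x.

x+3

Repeated division with remainder:
  −x³−27 = (−1)(x³+3x²−x−3) + (3x²−x−30)
  x³+3x²−x−3 = ((1/3)x+10/9)(3x²−x−30) + ((91/9)x+91/3)
  3x²−x−30 = ((27/91)x−90/91)((91/9)x+91/3) + (0)
Last nonzero remainder: (91/9)x+91/3. Dividing through by 91/9 gives the monic gcd x+3.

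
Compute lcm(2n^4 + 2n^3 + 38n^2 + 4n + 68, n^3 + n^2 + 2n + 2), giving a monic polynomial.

n^5 + 2n^4 + 20n^3 + 21n^2 + 36n + 34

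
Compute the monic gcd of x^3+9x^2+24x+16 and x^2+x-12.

x+4

Repeated division with remainder:
  x^3+9x^2+24x+16 = (x+8)(x^2+x-12) + (28x+112)
  x^2+x-12 = ((1/28)x-3/28)(28x+112) + (0)
Last nonzero remainder: 28x+112. Dividing through by 28 gives the monic gcd x+4.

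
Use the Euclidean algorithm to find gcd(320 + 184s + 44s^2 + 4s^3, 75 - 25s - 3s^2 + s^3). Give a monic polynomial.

5 + s

Apply the Euclidean algorithm:
  4s^3 + 44s^2 + 184s + 320 = (4)(s^3 - 3s^2 - 25s + 75) + (56s^2 + 284s + 20)
  s^3 - 3s^2 - 25s + 75 = ((1/56)s - 113/784)(56s^2 + 284s + 20) + ((3053/196)s + 15265/196)
  56s^2 + 284s + 20 = ((10976/3053)s + 784/3053)((3053/196)s + 15265/196) + (0)
Last nonzero remainder: (3053/196)s + 15265/196. Dividing through by 3053/196 gives the monic gcd s + 5.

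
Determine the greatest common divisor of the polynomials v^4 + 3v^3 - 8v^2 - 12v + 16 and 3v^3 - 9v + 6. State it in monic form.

v^2 + v - 2

Repeated division with remainder:
  v^4 + 3v^3 - 8v^2 - 12v + 16 = ((1/3)v + 1)(3v^3 - 9v + 6) + (-5v^2 - 5v + 10)
  3v^3 - 9v + 6 = (-(3/5)v + 3/5)(-5v^2 - 5v + 10) + (0)
Last nonzero remainder: -5v^2 - 5v + 10. Dividing through by -5 gives the monic gcd v^2 + v - 2.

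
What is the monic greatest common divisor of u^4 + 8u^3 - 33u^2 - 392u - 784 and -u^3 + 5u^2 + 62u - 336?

u - 7

Repeated division with remainder:
  u^4 + 8u^3 - 33u^2 - 392u - 784 = (-u - 13)(-u^3 + 5u^2 + 62u - 336) + (94u^2 + 78u - 5152)
  -u^3 + 5u^2 + 62u - 336 = (-(1/94)u + 137/2209)(94u^2 + 78u - 5152) + ((5200/2209)u - 36400/2209)
  94u^2 + 78u - 5152 = ((103823/2600)u + 101614/325)((5200/2209)u - 36400/2209) + (0)
Last nonzero remainder: (5200/2209)u - 36400/2209. Dividing through by 5200/2209 gives the monic gcd u - 7.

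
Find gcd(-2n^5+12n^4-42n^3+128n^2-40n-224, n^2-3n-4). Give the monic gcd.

n^2-3n-4

By polynomial division,
  -2n^5+12n^4-42n^3+128n^2-40n-224 = (-2n^3+6n^2-32n+56)(n^2-3n-4) + (0)
The last nonzero remainder n^2-3n-4 is already monic.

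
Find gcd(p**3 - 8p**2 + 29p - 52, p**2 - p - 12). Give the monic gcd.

Apply the Euclidean algorithm:
  p**3 - 8p**2 + 29p - 52 = (p - 7)(p**2 - p - 12) + (34p - 136)
  p**2 - p - 12 = ((1/34)p + 3/34)(34p - 136) + (0)
Last nonzero remainder: 34p - 136. Dividing through by 34 gives the monic gcd p - 4.

p - 4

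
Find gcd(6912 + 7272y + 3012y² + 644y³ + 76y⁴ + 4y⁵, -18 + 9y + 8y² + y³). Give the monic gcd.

18 + 9y + y²

Repeated division with remainder:
  4y⁵ + 76y⁴ + 644y³ + 3012y² + 7272y + 6912 = (4y² + 44y + 256)(y³ + 8y² + 9y - 18) + (640y² + 5760y + 11520)
  y³ + 8y² + 9y - 18 = ((1/640)y - 1/640)(640y² + 5760y + 11520) + (0)
Last nonzero remainder: 640y² + 5760y + 11520. Dividing through by 640 gives the monic gcd y² + 9y + 18.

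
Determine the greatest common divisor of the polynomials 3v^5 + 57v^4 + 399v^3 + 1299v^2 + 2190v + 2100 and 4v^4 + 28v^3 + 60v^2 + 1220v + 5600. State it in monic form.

v^2 + 12v + 35

Repeated division with remainder:
  3v^5 + 57v^4 + 399v^3 + 1299v^2 + 2190v + 2100 = ((3/4)v + 9)(4v^4 + 28v^3 + 60v^2 + 1220v + 5600) + (102v^3 − 156v^2 − 12990v − 48300)
  4v^4 + 28v^3 + 60v^2 + 1220v + 5600 = ((2/51)v + 290/867)(102v^3 − 156v^2 − 12990v − 48300) + ((179640/289)v^2 + (2155680/289)v + 6287400/289)
  102v^3 − 156v^2 − 12990v − 48300 = ((4913/29940)v − 6647/2994)((179640/289)v^2 + (2155680/289)v + 6287400/289) + (0)
Last nonzero remainder: (179640/289)v^2 + (2155680/289)v + 6287400/289. Dividing through by 179640/289 gives the monic gcd v^2 + 12v + 35.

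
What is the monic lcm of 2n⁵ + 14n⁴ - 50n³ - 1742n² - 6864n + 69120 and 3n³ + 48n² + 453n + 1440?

n⁶ + 12n⁵ + 10n⁴ - 996n³ - 7787n² + 17400n + 172800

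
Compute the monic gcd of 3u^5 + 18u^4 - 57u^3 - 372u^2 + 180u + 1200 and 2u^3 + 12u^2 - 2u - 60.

Repeated division with remainder:
  3u^5 + 18u^4 - 57u^3 - 372u^2 + 180u + 1200 = ((3/2)u^2 - 27)(2u^3 + 12u^2 - 2u - 60) + (42u^2 + 126u - 420)
  2u^3 + 12u^2 - 2u - 60 = ((1/21)u + 1/7)(42u^2 + 126u - 420) + (0)
Last nonzero remainder: 42u^2 + 126u - 420. Dividing through by 42 gives the monic gcd u^2 + 3u - 10.

u^2 + 3u - 10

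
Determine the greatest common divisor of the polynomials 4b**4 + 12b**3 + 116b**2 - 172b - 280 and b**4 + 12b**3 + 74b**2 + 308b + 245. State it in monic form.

Euclidean algorithm in ℚ[b]:
  4b**4 + 12b**3 + 116b**2 - 172b - 280 = (4)(b**4 + 12b**3 + 74b**2 + 308b + 245) + (-36b**3 - 180b**2 - 1404b - 1260)
  b**4 + 12b**3 + 74b**2 + 308b + 245 = (-(1/36)b - 7/36)(-36b**3 - 180b**2 - 1404b - 1260) + (0)
Last nonzero remainder: -36b**3 - 180b**2 - 1404b - 1260. Dividing through by -36 gives the monic gcd b**3 + 5b**2 + 39b + 35.

b**3 + 5b**2 + 39b + 35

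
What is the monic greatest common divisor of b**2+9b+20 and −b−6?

Repeated division with remainder:
  b**2+9b+20 = (−b−3)(−b−6) + (2)
  −b−6 = (−(1/2)b−3)(2) + (0)
The last nonzero remainder is the constant 2, so the polynomials are coprime and gcd = 1.

1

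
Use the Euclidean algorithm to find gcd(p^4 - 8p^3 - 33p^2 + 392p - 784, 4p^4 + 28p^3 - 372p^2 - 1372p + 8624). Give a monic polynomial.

Apply the Euclidean algorithm:
  p^4 - 8p^3 - 33p^2 + 392p - 784 = (1/4)(4p^4 + 28p^3 - 372p^2 - 1372p + 8624) + (-15p^3 + 60p^2 + 735p - 2940)
  4p^4 + 28p^3 - 372p^2 - 1372p + 8624 = (-(4/15)p - 44/15)(-15p^3 + 60p^2 + 735p - 2940) + (0)
Last nonzero remainder: -15p^3 + 60p^2 + 735p - 2940. Dividing through by -15 gives the monic gcd p^3 - 4p^2 - 49p + 196.

p^3 - 4p^2 - 49p + 196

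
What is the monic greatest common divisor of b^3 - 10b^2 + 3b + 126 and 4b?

1

Euclidean algorithm in ℚ[b]:
  b^3 - 10b^2 + 3b + 126 = ((1/4)b^2 - (5/2)b + 3/4)(4b) + (126)
  4b = ((2/63)b)(126) + (0)
The last nonzero remainder is the constant 126, so the polynomials are coprime and gcd = 1.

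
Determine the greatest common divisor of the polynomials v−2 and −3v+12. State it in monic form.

Repeated division with remainder:
  v−2 = (−1/3)(−3v+12) + (2)
  −3v+12 = (−(3/2)v+6)(2) + (0)
The last nonzero remainder is the constant 2, so the polynomials are coprime and gcd = 1.

1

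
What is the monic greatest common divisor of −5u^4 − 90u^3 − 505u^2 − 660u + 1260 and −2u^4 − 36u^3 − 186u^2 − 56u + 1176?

Apply the Euclidean algorithm:
  −5u^4 − 90u^3 − 505u^2 − 660u + 1260 = (5/2)(−2u^4 − 36u^3 − 186u^2 − 56u + 1176) + (−40u^2 − 520u − 1680)
  −2u^4 − 36u^3 − 186u^2 − 56u + 1176 = ((1/20)u^2 + (1/4)u − 7/10)(−40u^2 − 520u − 1680) + (0)
Last nonzero remainder: −40u^2 − 520u − 1680. Dividing through by −40 gives the monic gcd u^2 + 13u + 42.

u^2 + 13u + 42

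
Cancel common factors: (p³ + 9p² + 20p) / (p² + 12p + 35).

(p² + 4p)/(p + 7)

By polynomial division,
  p³ + 9p² + 20p = (p - 3)(p² + 12p + 35) + (21p + 105)
  p² + 12p + 35 = ((1/21)p + 1/3)(21p + 105) + (0)
Last nonzero remainder: 21p + 105. Dividing through by 21 gives the monic gcd p + 5.
Cancel p + 5 from numerator and denominator to get the reduced form.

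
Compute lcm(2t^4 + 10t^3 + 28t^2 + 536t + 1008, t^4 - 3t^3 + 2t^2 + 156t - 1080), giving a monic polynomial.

t^6 + 6t^5 - 11t^4 + 132t^3 + 352t^2 - 7536t - 15120

Euclidean algorithm in ℚ[t]:
  2t^4 + 10t^3 + 28t^2 + 536t + 1008 = (2)(t^4 - 3t^3 + 2t^2 + 156t - 1080) + (16t^3 + 24t^2 + 224t + 3168)
  t^4 - 3t^3 + 2t^2 + 156t - 1080 = ((1/16)t - 9/32)(16t^3 + 24t^2 + 224t + 3168) + (-(21/4)t^2 + 21t - 189)
  16t^3 + 24t^2 + 224t + 3168 = (-(64/21)t - 352/21)(-(21/4)t^2 + 21t - 189) + (0)
Last nonzero remainder: -(21/4)t^2 + 21t - 189. Dividing through by -21/4 gives the monic gcd t^2 - 4t + 36.
Then lcm(f, g) = f·g / gcd(f, g); expanding and making the result monic gives the answer.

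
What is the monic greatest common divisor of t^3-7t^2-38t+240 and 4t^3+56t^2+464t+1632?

t+6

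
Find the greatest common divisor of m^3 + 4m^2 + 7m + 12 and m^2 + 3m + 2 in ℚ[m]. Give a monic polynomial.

1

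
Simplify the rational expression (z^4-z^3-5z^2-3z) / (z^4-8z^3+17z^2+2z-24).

(z^2+z)/(z^2-6z+8)

Apply the Euclidean algorithm:
  z^4-z^3-5z^2-3z = (z^4-8z^3+17z^2+2z-24) + (7z^3-22z^2-5z+24)
  z^4-8z^3+17z^2+2z-24 = ((1/7)z-34/49)(7z^3-22z^2-5z+24) + ((120/49)z^2-(240/49)z-360/49)
  7z^3-22z^2-5z+24 = ((343/120)z-49/15)((120/49)z^2-(240/49)z-360/49) + (0)
Last nonzero remainder: (120/49)z^2-(240/49)z-360/49. Dividing through by 120/49 gives the monic gcd z^2-2z-3.
Cancel z^2-2z-3 from numerator and denominator to get the reduced form.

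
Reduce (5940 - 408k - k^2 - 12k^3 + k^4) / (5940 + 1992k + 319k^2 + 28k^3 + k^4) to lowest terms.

(99 - 20k + k^2)/(99 + 20k + k^2)

By polynomial division,
  k^4 - 12k^3 - k^2 - 408k + 5940 = (k^4 + 28k^3 + 319k^2 + 1992k + 5940) + (-40k^3 - 320k^2 - 2400k)
  k^4 + 28k^3 + 319k^2 + 1992k + 5940 = (-(1/40)k - 1/2)(-40k^3 - 320k^2 - 2400k) + (99k^2 + 792k + 5940)
  -40k^3 - 320k^2 - 2400k = (-(40/99)k)(99k^2 + 792k + 5940) + (0)
Last nonzero remainder: 99k^2 + 792k + 5940. Dividing through by 99 gives the monic gcd k^2 + 8k + 60.
Cancel k^2 + 8k + 60 from numerator and denominator to get the reduced form.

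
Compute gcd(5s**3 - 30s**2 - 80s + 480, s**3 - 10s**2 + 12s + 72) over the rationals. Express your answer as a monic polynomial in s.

s - 6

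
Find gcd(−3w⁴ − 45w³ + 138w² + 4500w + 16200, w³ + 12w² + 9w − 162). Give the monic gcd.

Euclidean algorithm in ℚ[w]:
  −3w⁴ − 45w³ + 138w² + 4500w + 16200 = (−3w − 9)(w³ + 12w² + 9w − 162) + (273w² + 4095w + 14742)
  w³ + 12w² + 9w − 162 = ((1/273)w − 1/91)(273w² + 4095w + 14742) + (0)
Last nonzero remainder: 273w² + 4095w + 14742. Dividing through by 273 gives the monic gcd w² + 15w + 54.

w² + 15w + 54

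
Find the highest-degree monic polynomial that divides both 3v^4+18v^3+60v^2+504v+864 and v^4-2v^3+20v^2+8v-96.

Apply the Euclidean algorithm:
  3v^4+18v^3+60v^2+504v+864 = (3)(v^4-2v^3+20v^2+8v-96) + (24v^3+480v+1152)
  v^4-2v^3+20v^2+8v-96 = ((1/24)v-1/12)(24v^3+480v+1152) + (0)
Last nonzero remainder: 24v^3+480v+1152. Dividing through by 24 gives the monic gcd v^3+20v+48.

v^3+20v+48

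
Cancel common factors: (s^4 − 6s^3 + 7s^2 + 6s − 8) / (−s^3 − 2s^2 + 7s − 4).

Euclidean algorithm in ℚ[s]:
  s^4 − 6s^3 + 7s^2 + 6s − 8 = (−s + 8)(−s^3 − 2s^2 + 7s − 4) + (30s^2 − 54s + 24)
  −s^3 − 2s^2 + 7s − 4 = (−(1/30)s − 19/150)(30s^2 − 54s + 24) + ((24/25)s − 24/25)
  30s^2 − 54s + 24 = ((125/4)s − 25)((24/25)s − 24/25) + (0)
Last nonzero remainder: (24/25)s − 24/25. Dividing through by 24/25 gives the monic gcd s − 1.
Cancel s − 1 from numerator and denominator to get the reduced form.

(−s^3 + 5s^2 − 2s − 8)/(s^2 + 3s − 4)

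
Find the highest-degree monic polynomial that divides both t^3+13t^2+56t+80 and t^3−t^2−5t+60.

t+4

Apply the Euclidean algorithm:
  t^3+13t^2+56t+80 = (t^3−t^2−5t+60) + (14t^2+61t+20)
  t^3−t^2−5t+60 = ((1/14)t−75/196)(14t^2+61t+20) + ((3315/196)t+3315/49)
  14t^2+61t+20 = ((2744/3315)t+196/663)((3315/196)t+3315/49) + (0)
Last nonzero remainder: (3315/196)t+3315/49. Dividing through by 3315/196 gives the monic gcd t+4.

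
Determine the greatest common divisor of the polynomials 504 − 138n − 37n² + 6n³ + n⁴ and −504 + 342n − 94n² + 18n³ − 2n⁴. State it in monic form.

12 − 7n + n²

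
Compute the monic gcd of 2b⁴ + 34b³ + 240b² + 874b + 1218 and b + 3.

b + 3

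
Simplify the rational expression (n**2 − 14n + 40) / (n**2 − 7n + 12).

Apply the Euclidean algorithm:
  n**2 − 14n + 40 = (n**2 − 7n + 12) + (−7n + 28)
  n**2 − 7n + 12 = (−(1/7)n + 3/7)(−7n + 28) + (0)
Last nonzero remainder: −7n + 28. Dividing through by −7 gives the monic gcd n − 4.
Cancel n − 4 from numerator and denominator to get the reduced form.

(n − 10)/(n − 3)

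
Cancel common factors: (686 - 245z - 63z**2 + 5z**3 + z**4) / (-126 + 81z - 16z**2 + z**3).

(-98 + 21z + 12z**2 + z**3)/(18 - 9z + z**2)

Repeated division with remainder:
  z**4 + 5z**3 - 63z**2 - 245z + 686 = (z + 21)(z**3 - 16z**2 + 81z - 126) + (192z**2 - 1820z + 3332)
  z**3 - 16z**2 + 81z - 126 = ((1/192)z - 313/9216)(192z**2 - 1820z + 3332) + ((4225/2304)z - 29575/2304)
  192z**2 - 1820z + 3332 = ((442368/4225)z - 1096704/4225)((4225/2304)z - 29575/2304) + (0)
Last nonzero remainder: (4225/2304)z - 29575/2304. Dividing through by 4225/2304 gives the monic gcd z - 7.
Cancel z - 7 from numerator and denominator to get the reduced form.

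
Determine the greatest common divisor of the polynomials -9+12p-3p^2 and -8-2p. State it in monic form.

Apply the Euclidean algorithm:
  -3p^2+12p-9 = ((3/2)p-12)(-2p-8) + (-105)
  -2p-8 = ((2/105)p+8/105)(-105) + (0)
The last nonzero remainder is the constant -105, so the polynomials are coprime and gcd = 1.

1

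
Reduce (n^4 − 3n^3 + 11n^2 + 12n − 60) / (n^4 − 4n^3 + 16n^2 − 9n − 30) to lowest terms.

By polynomial division,
  n^4 − 3n^3 + 11n^2 + 12n − 60 = (n^4 − 4n^3 + 16n^2 − 9n − 30) + (n^3 − 5n^2 + 21n − 30)
  n^4 − 4n^3 + 16n^2 − 9n − 30 = (n + 1)(n^3 − 5n^2 + 21n − 30) + (0)
The last nonzero remainder n^3 − 5n^2 + 21n − 30 is already monic.
Cancel n^3 − 5n^2 + 21n − 30 from numerator and denominator to get the reduced form.

(n + 2)/(n + 1)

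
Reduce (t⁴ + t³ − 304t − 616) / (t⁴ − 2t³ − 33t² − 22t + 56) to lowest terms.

(t² + 6t + 44)/(t² + 3t − 4)

Apply the Euclidean algorithm:
  t⁴ + t³ − 304t − 616 = (t⁴ − 2t³ − 33t² − 22t + 56) + (3t³ + 33t² − 282t − 672)
  t⁴ − 2t³ − 33t² − 22t + 56 = ((1/3)t − 13/3)(3t³ + 33t² − 282t − 672) + (204t² − 1020t − 2856)
  3t³ + 33t² − 282t − 672 = ((1/68)t + 4/17)(204t² − 1020t − 2856) + (0)
Last nonzero remainder: 204t² − 1020t − 2856. Dividing through by 204 gives the monic gcd t² − 5t − 14.
Cancel t² − 5t − 14 from numerator and denominator to get the reduced form.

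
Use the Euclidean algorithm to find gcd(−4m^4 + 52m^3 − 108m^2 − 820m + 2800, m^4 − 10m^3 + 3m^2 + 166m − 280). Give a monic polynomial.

Repeated division with remainder:
  −4m^4 + 52m^3 − 108m^2 − 820m + 2800 = (−4)(m^4 − 10m^3 + 3m^2 + 166m − 280) + (12m^3 − 96m^2 − 156m + 1680)
  m^4 − 10m^3 + 3m^2 + 166m − 280 = ((1/12)m − 1/6)(12m^3 − 96m^2 − 156m + 1680) + (0)
Last nonzero remainder: 12m^3 − 96m^2 − 156m + 1680. Dividing through by 12 gives the monic gcd m^3 − 8m^2 − 13m + 140.

m^3 − 8m^2 − 13m + 140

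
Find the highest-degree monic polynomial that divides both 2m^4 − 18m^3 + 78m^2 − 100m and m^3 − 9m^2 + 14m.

By polynomial division,
  2m^4 − 18m^3 + 78m^2 − 100m = (2m)(m^3 − 9m^2 + 14m) + (50m^2 − 100m)
  m^3 − 9m^2 + 14m = ((1/50)m − 7/50)(50m^2 − 100m) + (0)
Last nonzero remainder: 50m^2 − 100m. Dividing through by 50 gives the monic gcd m^2 − 2m.

m^2 − 2m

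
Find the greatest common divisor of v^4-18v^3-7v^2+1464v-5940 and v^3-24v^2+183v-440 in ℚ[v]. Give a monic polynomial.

By polynomial division,
  v^4-18v^3-7v^2+1464v-5940 = (v+6)(v^3-24v^2+183v-440) + (-46v^2+806v-3300)
  v^3-24v^2+183v-440 = (-(1/46)v+149/1058)(-46v^2+806v-3300) + (-(1190/529)v+13090/529)
  -46v^2+806v-3300 = ((12167/595)v-15870/119)(-(1190/529)v+13090/529) + (0)
Last nonzero remainder: -(1190/529)v+13090/529. Dividing through by -1190/529 gives the monic gcd v-11.

v-11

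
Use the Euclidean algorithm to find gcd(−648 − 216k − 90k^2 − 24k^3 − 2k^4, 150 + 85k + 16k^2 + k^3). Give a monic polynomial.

6 + k

Euclidean algorithm in ℚ[k]:
  −2k^4 − 24k^3 − 90k^2 − 216k − 648 = (−2k + 8)(k^3 + 16k^2 + 85k + 150) + (−48k^2 − 596k − 1848)
  k^3 + 16k^2 + 85k + 150 = (−(1/48)k − 43/576)(−48k^2 − 596k − 1848) + ((289/144)k + 289/24)
  −48k^2 − 596k − 1848 = (−(6912/289)k − 44352/289)((289/144)k + 289/24) + (0)
Last nonzero remainder: (289/144)k + 289/24. Dividing through by 289/144 gives the monic gcd k + 6.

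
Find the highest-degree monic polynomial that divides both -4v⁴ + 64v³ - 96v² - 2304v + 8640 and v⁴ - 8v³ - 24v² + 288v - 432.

v³ - 6v² - 36v + 216

By polynomial division,
  -4v⁴ + 64v³ - 96v² - 2304v + 8640 = (-4)(v⁴ - 8v³ - 24v² + 288v - 432) + (32v³ - 192v² - 1152v + 6912)
  v⁴ - 8v³ - 24v² + 288v - 432 = ((1/32)v - 1/16)(32v³ - 192v² - 1152v + 6912) + (0)
Last nonzero remainder: 32v³ - 192v² - 1152v + 6912. Dividing through by 32 gives the monic gcd v³ - 6v² - 36v + 216.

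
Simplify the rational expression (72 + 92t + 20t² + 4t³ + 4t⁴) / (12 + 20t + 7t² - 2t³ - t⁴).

Euclidean algorithm in ℚ[t]:
  4t⁴ + 4t³ + 20t² + 92t + 72 = (-4)(-t⁴ - 2t³ + 7t² + 20t + 12) + (-4t³ + 48t² + 172t + 120)
  -t⁴ - 2t³ + 7t² + 20t + 12 = ((1/4)t + 7/2)(-4t³ + 48t² + 172t + 120) + (-204t² - 612t - 408)
  -4t³ + 48t² + 172t + 120 = ((1/51)t - 5/17)(-204t² - 612t - 408) + (0)
Last nonzero remainder: -204t² - 612t - 408. Dividing through by -204 gives the monic gcd t² + 3t + 2.
Cancel t² + 3t + 2 from numerator and denominator to get the reduced form.

(-36 + 8t - 4t²)/(-6 - t + t²)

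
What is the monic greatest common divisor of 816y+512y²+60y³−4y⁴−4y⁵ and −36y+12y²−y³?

By polynomial division,
  −4y⁵−4y⁴+60y³+512y²+816y = (4y²+52y+420)(−y³+12y²−36y) + (−2656y²+15936y)
  −y³+12y²−36y = ((1/2656)y−3/1328)(−2656y²+15936y) + (0)
Last nonzero remainder: −2656y²+15936y. Dividing through by −2656 gives the monic gcd y²−6y.

−6y+y²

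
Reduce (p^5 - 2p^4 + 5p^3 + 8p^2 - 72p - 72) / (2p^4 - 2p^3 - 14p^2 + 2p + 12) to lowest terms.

Apply the Euclidean algorithm:
  p^5 - 2p^4 + 5p^3 + 8p^2 - 72p - 72 = ((1/2)p - 1/2)(2p^4 - 2p^3 - 14p^2 + 2p + 12) + (11p^3 - 77p - 66)
  2p^4 - 2p^3 - 14p^2 + 2p + 12 = ((2/11)p - 2/11)(11p^3 - 77p - 66) + (0)
Last nonzero remainder: 11p^3 - 77p - 66. Dividing through by 11 gives the monic gcd p^3 - 7p - 6.
Cancel p^3 - 7p - 6 from numerator and denominator to get the reduced form.

(p^2 - 2p + 12)/(2p - 2)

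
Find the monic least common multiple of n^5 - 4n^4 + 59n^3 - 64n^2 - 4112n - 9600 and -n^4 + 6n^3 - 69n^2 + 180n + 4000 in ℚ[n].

Euclidean algorithm in ℚ[n]:
  n^5 - 4n^4 + 59n^3 - 64n^2 - 4112n - 9600 = (-n - 2)(-n^4 + 6n^3 - 69n^2 + 180n + 4000) + (2n^3 - 22n^2 + 248n - 1600)
  -n^4 + 6n^3 - 69n^2 + 180n + 4000 = (-(1/2)n - 5/2)(2n^3 - 22n^2 + 248n - 1600) + (0)
Last nonzero remainder: 2n^3 - 22n^2 + 248n - 1600. Dividing through by 2 gives the monic gcd n^3 - 11n^2 + 124n - 800.
Then lcm(f, g) = f·g / gcd(f, g); expanding and making the result monic gives the answer.

n^6 + n^5 + 39n^4 + 231n^3 - 4432n^2 - 30160n - 48000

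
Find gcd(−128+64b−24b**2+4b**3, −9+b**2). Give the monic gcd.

1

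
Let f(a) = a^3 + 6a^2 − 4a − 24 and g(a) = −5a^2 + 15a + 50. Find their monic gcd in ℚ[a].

Apply the Euclidean algorithm:
  a^3 + 6a^2 − 4a − 24 = (−(1/5)a − 9/5)(−5a^2 + 15a + 50) + (33a + 66)
  −5a^2 + 15a + 50 = (−(5/33)a + 25/33)(33a + 66) + (0)
Last nonzero remainder: 33a + 66. Dividing through by 33 gives the monic gcd a + 2.

a + 2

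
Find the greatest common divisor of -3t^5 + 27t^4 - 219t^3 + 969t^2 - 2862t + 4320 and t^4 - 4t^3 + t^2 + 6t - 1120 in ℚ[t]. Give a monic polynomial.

By polynomial division,
  -3t^5 + 27t^4 - 219t^3 + 969t^2 - 2862t + 4320 = (-3t + 15)(t^4 - 4t^3 + t^2 + 6t - 1120) + (-156t^3 + 972t^2 - 6312t + 21120)
  t^4 - 4t^3 + t^2 + 6t - 1120 = (-(1/156)t - 29/2028)(-156t^3 + 972t^2 - 6312t + 21120) + (-(4320/169)t^2 + (8640/169)t - 138240/169)
  -156t^3 + 972t^2 - 6312t + 21120 = ((2197/360)t - 1859/72)(-(4320/169)t^2 + (8640/169)t - 138240/169) + (0)
Last nonzero remainder: -(4320/169)t^2 + (8640/169)t - 138240/169. Dividing through by -4320/169 gives the monic gcd t^2 - 2t + 32.

t^2 - 2t + 32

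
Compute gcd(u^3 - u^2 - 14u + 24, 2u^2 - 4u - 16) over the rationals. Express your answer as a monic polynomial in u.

Repeated division with remainder:
  u^3 - u^2 - 14u + 24 = ((1/2)u + 1/2)(2u^2 - 4u - 16) + (-4u + 32)
  2u^2 - 4u - 16 = (-(1/2)u - 3)(-4u + 32) + (80)
  -4u + 32 = (-(1/20)u + 2/5)(80) + (0)
The last nonzero remainder is the constant 80, so the polynomials are coprime and gcd = 1.

1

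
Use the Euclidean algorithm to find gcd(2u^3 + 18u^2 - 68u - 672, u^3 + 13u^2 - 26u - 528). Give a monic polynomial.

u^2 + 2u - 48

By polynomial division,
  2u^3 + 18u^2 - 68u - 672 = (2)(u^3 + 13u^2 - 26u - 528) + (-8u^2 - 16u + 384)
  u^3 + 13u^2 - 26u - 528 = (-(1/8)u - 11/8)(-8u^2 - 16u + 384) + (0)
Last nonzero remainder: -8u^2 - 16u + 384. Dividing through by -8 gives the monic gcd u^2 + 2u - 48.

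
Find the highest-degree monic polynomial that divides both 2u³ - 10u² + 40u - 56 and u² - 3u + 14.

By polynomial division,
  2u³ - 10u² + 40u - 56 = (2u - 4)(u² - 3u + 14) + (0)
The last nonzero remainder u² - 3u + 14 is already monic.

u² - 3u + 14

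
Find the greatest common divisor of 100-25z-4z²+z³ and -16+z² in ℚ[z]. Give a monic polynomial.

-4+z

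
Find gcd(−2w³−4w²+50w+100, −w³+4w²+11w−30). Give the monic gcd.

w−5

Euclidean algorithm in ℚ[w]:
  −2w³−4w²+50w+100 = (2)(−w³+4w²+11w−30) + (−12w²+28w+160)
  −w³+4w²+11w−30 = ((1/12)w−5/36)(−12w²+28w+160) + ((14/9)w−70/9)
  −12w²+28w+160 = (−(54/7)w−144/7)((14/9)w−70/9) + (0)
Last nonzero remainder: (14/9)w−70/9. Dividing through by 14/9 gives the monic gcd w−5.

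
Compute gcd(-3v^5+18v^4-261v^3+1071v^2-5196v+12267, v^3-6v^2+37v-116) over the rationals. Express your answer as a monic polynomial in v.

v^2-2v+29

Apply the Euclidean algorithm:
  -3v^5+18v^4-261v^3+1071v^2-5196v+12267 = (-3v^2-150)(v^3-6v^2+37v-116) + (-177v^2+354v-5133)
  v^3-6v^2+37v-116 = (-(1/177)v+4/177)(-177v^2+354v-5133) + (0)
Last nonzero remainder: -177v^2+354v-5133. Dividing through by -177 gives the monic gcd v^2-2v+29.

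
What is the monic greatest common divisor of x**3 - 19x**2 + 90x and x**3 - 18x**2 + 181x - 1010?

Euclidean algorithm in ℚ[x]:
  x**3 - 19x**2 + 90x = (x**3 - 18x**2 + 181x - 1010) + (-x**2 - 91x + 1010)
  x**3 - 18x**2 + 181x - 1010 = (-x + 109)(-x**2 - 91x + 1010) + (11110x - 111100)
  -x**2 - 91x + 1010 = (-(1/11110)x - 1/110)(11110x - 111100) + (0)
Last nonzero remainder: 11110x - 111100. Dividing through by 11110 gives the monic gcd x - 10.

x - 10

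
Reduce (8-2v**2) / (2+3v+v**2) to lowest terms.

(4-2v)/(1+v)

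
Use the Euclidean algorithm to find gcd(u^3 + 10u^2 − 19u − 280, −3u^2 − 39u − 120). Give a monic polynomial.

u + 8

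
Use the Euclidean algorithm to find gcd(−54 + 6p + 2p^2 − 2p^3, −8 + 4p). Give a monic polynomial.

Apply the Euclidean algorithm:
  −2p^3 + 2p^2 + 6p − 54 = (−(1/2)p^2 − (1/2)p + 1/2)(4p − 8) + (−50)
  4p − 8 = (−(2/25)p + 4/25)(−50) + (0)
The last nonzero remainder is the constant −50, so the polynomials are coprime and gcd = 1.

1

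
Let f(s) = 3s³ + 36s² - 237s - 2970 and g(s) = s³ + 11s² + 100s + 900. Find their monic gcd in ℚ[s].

s + 10

Repeated division with remainder:
  3s³ + 36s² - 237s - 2970 = (3)(s³ + 11s² + 100s + 900) + (3s² - 537s - 5670)
  s³ + 11s² + 100s + 900 = ((1/3)s + 190/3)(3s² - 537s - 5670) + (36000s + 360000)
  3s² - 537s - 5670 = ((1/12000)s - 63/4000)(36000s + 360000) + (0)
Last nonzero remainder: 36000s + 360000. Dividing through by 36000 gives the monic gcd s + 10.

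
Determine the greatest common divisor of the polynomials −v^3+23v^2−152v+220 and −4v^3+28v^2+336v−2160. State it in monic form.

v−10

Repeated division with remainder:
  −v^3+23v^2−152v+220 = (1/4)(−4v^3+28v^2+336v−2160) + (16v^2−236v+760)
  −4v^3+28v^2+336v−2160 = (−(1/4)v−31/16)(16v^2−236v+760) + ((275/4)v−1375/2)
  16v^2−236v+760 = ((64/275)v−304/275)((275/4)v−1375/2) + (0)
Last nonzero remainder: (275/4)v−1375/2. Dividing through by 275/4 gives the monic gcd v−10.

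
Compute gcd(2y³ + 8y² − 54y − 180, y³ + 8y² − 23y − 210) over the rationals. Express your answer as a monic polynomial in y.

Euclidean algorithm in ℚ[y]:
  2y³ + 8y² − 54y − 180 = (2)(y³ + 8y² − 23y − 210) + (−8y² − 8y + 240)
  y³ + 8y² − 23y − 210 = (−(1/8)y − 7/8)(−8y² − 8y + 240) + (0)
Last nonzero remainder: −8y² − 8y + 240. Dividing through by −8 gives the monic gcd y² + y − 30.

y² + y − 30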